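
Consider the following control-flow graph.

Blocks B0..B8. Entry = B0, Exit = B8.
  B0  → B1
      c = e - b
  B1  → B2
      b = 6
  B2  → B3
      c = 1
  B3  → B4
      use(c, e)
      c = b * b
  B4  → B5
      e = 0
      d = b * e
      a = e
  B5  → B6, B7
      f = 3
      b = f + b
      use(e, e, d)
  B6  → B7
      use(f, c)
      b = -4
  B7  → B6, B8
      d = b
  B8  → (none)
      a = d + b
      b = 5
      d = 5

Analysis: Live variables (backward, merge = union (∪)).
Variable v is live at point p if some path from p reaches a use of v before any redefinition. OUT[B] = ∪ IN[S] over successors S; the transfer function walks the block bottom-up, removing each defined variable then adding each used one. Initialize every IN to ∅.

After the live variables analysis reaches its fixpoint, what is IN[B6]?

Answer: {c, f}

Working:
Per-block solution:
  B0:  IN={b, e}  OUT={e}
  B1:  IN={e}  OUT={b, e}
  B2:  IN={b, e}  OUT={b, c, e}
  B3:  IN={b, c, e}  OUT={b, c}
  B4:  IN={b, c}  OUT={b, c, d, e}
  B5:  IN={b, c, d, e}  OUT={b, c, f}
  B6:  IN={c, f}  OUT={b, c, f}
  B7:  IN={b, c, f}  OUT={b, c, d, f}
  B8:  IN={b, d}  OUT={}

Merge at B6: OUT[B6] = IN[B7] = {b, c, f}
Applying B6's transfer function to that OUT value gives IN[B6] (row B6 above).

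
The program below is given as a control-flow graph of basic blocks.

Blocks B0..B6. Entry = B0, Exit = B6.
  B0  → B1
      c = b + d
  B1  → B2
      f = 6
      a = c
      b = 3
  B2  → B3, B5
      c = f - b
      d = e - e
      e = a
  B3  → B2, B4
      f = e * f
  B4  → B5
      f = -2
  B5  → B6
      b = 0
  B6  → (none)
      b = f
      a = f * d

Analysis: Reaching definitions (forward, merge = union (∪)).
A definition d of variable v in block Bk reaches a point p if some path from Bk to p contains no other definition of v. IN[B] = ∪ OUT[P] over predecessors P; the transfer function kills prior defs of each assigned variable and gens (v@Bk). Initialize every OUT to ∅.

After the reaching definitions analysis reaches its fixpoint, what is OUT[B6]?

Fixpoint table:
  B0:   IN={}   OUT={c@B0}
  B1:   IN={c@B0}   OUT={a@B1, b@B1, c@B0, f@B1}
  B2:   IN={a@B1, b@B1, c@B0, c@B2, d@B2, e@B2, f@B1, f@B3}   OUT={a@B1, b@B1, c@B2, d@B2, e@B2, f@B1, f@B3}
  B3:   IN={a@B1, b@B1, c@B2, d@B2, e@B2, f@B1, f@B3}   OUT={a@B1, b@B1, c@B2, d@B2, e@B2, f@B3}
  B4:   IN={a@B1, b@B1, c@B2, d@B2, e@B2, f@B3}   OUT={a@B1, b@B1, c@B2, d@B2, e@B2, f@B4}
  B5:   IN={a@B1, b@B1, c@B2, d@B2, e@B2, f@B1, f@B3, f@B4}   OUT={a@B1, b@B5, c@B2, d@B2, e@B2, f@B1, f@B3, f@B4}
  B6:   IN={a@B1, b@B5, c@B2, d@B2, e@B2, f@B1, f@B3, f@B4}   OUT={a@B6, b@B6, c@B2, d@B2, e@B2, f@B1, f@B3, f@B4}

Merge at B6: IN[B6] = OUT[B5] = {a@B1, b@B5, c@B2, d@B2, e@B2, f@B1, f@B3, f@B4}
Applying B6's transfer function to that IN value gives OUT[B6] (row B6 above).

Answer: {a@B6, b@B6, c@B2, d@B2, e@B2, f@B1, f@B3, f@B4}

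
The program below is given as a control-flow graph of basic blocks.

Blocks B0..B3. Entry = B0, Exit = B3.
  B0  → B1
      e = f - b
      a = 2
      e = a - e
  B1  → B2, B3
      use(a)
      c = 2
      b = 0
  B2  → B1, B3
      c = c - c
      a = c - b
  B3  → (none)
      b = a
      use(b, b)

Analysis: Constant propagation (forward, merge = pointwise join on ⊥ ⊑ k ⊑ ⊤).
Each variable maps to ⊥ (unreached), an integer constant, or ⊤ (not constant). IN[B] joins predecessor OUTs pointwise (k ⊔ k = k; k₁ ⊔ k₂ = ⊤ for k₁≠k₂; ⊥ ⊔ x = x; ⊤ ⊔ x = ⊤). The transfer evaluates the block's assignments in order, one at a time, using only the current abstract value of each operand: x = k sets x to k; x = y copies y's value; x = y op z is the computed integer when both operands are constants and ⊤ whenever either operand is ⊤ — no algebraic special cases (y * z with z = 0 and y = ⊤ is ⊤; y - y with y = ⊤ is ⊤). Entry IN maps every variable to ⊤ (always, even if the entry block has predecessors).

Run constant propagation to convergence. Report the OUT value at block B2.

Fixpoint table:
  B0:  IN=(all ⊤)  OUT={a:2; rest ⊤}
  B1:  IN=(all ⊤)  OUT={b:0, c:2; rest ⊤}
  B2:  IN={b:0, c:2; rest ⊤}  OUT={a:0, b:0, c:0; rest ⊤}
  B3:  IN={b:0; rest ⊤}  OUT=(all ⊤)

Merge at B2: IN[B2] = OUT[B1] = {a: ⊤, b: 0, c: 2, d: ⊤, e: ⊤, f: ⊤}
Applying B2's transfer function to that IN value gives OUT[B2] (row B2 above).

Answer: {a: 0, b: 0, c: 0, d: ⊤, e: ⊤, f: ⊤}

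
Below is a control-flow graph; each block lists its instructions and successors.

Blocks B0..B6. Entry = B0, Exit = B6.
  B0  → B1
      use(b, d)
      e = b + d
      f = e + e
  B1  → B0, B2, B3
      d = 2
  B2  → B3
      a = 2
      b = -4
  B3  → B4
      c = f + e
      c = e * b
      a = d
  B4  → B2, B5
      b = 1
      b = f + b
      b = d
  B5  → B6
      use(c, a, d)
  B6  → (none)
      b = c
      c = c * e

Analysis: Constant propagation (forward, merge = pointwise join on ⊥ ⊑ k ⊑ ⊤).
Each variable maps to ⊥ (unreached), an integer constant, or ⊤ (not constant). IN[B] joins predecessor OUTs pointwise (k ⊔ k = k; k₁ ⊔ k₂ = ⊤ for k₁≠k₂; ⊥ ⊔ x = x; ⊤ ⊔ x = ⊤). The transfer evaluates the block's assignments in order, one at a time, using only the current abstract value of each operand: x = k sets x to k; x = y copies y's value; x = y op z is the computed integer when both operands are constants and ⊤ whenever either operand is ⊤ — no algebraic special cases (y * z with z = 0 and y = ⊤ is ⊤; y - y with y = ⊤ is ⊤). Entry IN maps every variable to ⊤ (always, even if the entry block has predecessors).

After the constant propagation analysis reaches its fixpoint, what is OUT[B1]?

Per-block solution:
  B0:  IN=(all ⊤)  OUT=(all ⊤)
  B1:  IN=(all ⊤)  OUT={d:2; rest ⊤}
  B2:  IN={d:2; rest ⊤}  OUT={a:2, b:-4, d:2; rest ⊤}
  B3:  IN={d:2; rest ⊤}  OUT={a:2, d:2; rest ⊤}
  B4:  IN={a:2, d:2; rest ⊤}  OUT={a:2, b:2, d:2; rest ⊤}
  B5:  IN={a:2, b:2, d:2; rest ⊤}  OUT={a:2, b:2, d:2; rest ⊤}
  B6:  IN={a:2, b:2, d:2; rest ⊤}  OUT={a:2, d:2; rest ⊤}

Merge at B1: IN[B1] = OUT[B0] = {a: ⊤, b: ⊤, c: ⊤, d: ⊤, e: ⊤, f: ⊤}
Applying B1's transfer function to that IN value gives OUT[B1] (row B1 above).

Answer: {a: ⊤, b: ⊤, c: ⊤, d: 2, e: ⊤, f: ⊤}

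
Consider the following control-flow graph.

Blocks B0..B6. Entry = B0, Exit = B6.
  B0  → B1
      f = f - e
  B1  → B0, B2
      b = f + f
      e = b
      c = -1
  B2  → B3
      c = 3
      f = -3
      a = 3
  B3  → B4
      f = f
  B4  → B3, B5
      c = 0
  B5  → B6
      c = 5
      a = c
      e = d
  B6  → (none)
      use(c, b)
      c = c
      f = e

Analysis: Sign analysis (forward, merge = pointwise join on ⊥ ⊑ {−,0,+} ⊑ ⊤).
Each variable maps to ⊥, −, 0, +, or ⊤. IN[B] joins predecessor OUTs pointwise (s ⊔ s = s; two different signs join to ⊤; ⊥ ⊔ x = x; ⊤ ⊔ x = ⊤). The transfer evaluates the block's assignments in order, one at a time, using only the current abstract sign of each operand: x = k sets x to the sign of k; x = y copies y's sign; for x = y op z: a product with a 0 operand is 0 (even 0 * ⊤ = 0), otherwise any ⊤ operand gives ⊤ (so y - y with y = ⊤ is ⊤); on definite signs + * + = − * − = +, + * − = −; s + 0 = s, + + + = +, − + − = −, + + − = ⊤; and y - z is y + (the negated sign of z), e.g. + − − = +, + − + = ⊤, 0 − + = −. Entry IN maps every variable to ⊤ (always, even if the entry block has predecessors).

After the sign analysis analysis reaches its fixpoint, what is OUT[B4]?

Answer: {a: +, b: ⊤, c: 0, d: ⊤, e: ⊤, f: -}

Derivation:
Converged values:
  B0:  IN=(all ⊤)  OUT=(all ⊤)
  B1:  IN=(all ⊤)  OUT={c:-; rest ⊤}
  B2:  IN={c:-; rest ⊤}  OUT={a:+, c:+, f:-; rest ⊤}
  B3:  IN={a:+, f:-; rest ⊤}  OUT={a:+, f:-; rest ⊤}
  B4:  IN={a:+, f:-; rest ⊤}  OUT={a:+, c:0, f:-; rest ⊤}
  B5:  IN={a:+, c:0, f:-; rest ⊤}  OUT={a:+, c:+, f:-; rest ⊤}
  B6:  IN={a:+, c:+, f:-; rest ⊤}  OUT={a:+, c:+; rest ⊤}

Merge at B4: IN[B4] = OUT[B3] = {a: +, b: ⊤, c: ⊤, d: ⊤, e: ⊤, f: -}
Applying B4's transfer function to that IN value gives OUT[B4] (row B4 above).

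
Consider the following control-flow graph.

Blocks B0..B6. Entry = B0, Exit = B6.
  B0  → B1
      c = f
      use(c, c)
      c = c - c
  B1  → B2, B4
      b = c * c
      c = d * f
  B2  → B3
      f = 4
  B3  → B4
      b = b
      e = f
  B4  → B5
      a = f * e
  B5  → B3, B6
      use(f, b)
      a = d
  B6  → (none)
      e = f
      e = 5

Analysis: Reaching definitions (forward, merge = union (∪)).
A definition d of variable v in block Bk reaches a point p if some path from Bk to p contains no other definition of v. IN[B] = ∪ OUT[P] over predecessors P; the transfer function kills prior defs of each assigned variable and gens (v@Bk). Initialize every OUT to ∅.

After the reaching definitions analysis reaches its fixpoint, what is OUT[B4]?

Answer: {a@B4, b@B1, b@B3, c@B1, e@B3, f@B2}

Derivation:
Fixpoint table:
  B0:  IN={}  OUT={c@B0}
  B1:  IN={c@B0}  OUT={b@B1, c@B1}
  B2:  IN={b@B1, c@B1}  OUT={b@B1, c@B1, f@B2}
  B3:  IN={a@B5, b@B1, b@B3, c@B1, e@B3, f@B2}  OUT={a@B5, b@B3, c@B1, e@B3, f@B2}
  B4:  IN={a@B5, b@B1, b@B3, c@B1, e@B3, f@B2}  OUT={a@B4, b@B1, b@B3, c@B1, e@B3, f@B2}
  B5:  IN={a@B4, b@B1, b@B3, c@B1, e@B3, f@B2}  OUT={a@B5, b@B1, b@B3, c@B1, e@B3, f@B2}
  B6:  IN={a@B5, b@B1, b@B3, c@B1, e@B3, f@B2}  OUT={a@B5, b@B1, b@B3, c@B1, e@B6, f@B2}

Merge at B4: IN[B4] = OUT[B1] ⊔ OUT[B3] = {a@B5, b@B1, b@B3, c@B1, e@B3, f@B2}
Applying B4's transfer function to that IN value gives OUT[B4] (row B4 above).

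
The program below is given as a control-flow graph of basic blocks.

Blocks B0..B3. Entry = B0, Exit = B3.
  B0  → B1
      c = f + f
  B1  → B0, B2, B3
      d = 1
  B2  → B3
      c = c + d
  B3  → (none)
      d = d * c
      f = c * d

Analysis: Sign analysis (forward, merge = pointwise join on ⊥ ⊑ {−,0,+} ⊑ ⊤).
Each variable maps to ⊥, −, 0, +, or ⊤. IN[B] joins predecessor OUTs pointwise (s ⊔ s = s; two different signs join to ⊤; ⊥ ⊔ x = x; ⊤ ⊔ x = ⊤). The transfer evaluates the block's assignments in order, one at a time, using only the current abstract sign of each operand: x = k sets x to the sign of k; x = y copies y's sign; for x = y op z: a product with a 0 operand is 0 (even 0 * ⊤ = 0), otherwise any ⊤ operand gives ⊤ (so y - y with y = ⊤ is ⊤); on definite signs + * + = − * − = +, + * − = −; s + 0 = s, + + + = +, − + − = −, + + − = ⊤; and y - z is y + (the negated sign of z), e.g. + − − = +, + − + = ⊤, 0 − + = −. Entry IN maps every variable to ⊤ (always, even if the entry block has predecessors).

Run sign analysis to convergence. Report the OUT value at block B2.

Answer: {a: ⊤, b: ⊤, c: ⊤, d: +, e: ⊤, f: ⊤}

Working:
Per-block solution:
  B0: | IN=(all ⊤) | OUT=(all ⊤)
  B1: | IN=(all ⊤) | OUT={d:+; rest ⊤}
  B2: | IN={d:+; rest ⊤} | OUT={d:+; rest ⊤}
  B3: | IN={d:+; rest ⊤} | OUT=(all ⊤)

Merge at B2: IN[B2] = OUT[B1] = {a: ⊤, b: ⊤, c: ⊤, d: +, e: ⊤, f: ⊤}
Applying B2's transfer function to that IN value gives OUT[B2] (row B2 above).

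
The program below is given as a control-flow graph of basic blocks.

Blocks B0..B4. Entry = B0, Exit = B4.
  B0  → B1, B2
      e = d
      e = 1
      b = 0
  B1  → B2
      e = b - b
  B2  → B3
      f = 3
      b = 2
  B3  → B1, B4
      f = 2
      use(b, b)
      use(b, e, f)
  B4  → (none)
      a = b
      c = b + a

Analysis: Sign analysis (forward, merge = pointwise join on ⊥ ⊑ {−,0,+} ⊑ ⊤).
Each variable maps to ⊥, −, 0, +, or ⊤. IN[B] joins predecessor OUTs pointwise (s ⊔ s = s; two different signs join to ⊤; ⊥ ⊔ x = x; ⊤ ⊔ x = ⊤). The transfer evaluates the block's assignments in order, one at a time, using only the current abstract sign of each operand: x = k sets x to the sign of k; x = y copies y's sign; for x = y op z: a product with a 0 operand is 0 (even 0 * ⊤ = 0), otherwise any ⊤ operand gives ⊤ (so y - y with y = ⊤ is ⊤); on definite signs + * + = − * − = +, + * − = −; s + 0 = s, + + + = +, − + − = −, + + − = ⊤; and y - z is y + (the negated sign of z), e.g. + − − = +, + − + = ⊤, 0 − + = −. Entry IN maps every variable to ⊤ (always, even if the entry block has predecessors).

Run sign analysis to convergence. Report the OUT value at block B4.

Per-block solution:
  B0:   IN=(all ⊤)   OUT={b:0, e:+; rest ⊤}
  B1:   IN=(all ⊤)   OUT=(all ⊤)
  B2:   IN=(all ⊤)   OUT={b:+, f:+; rest ⊤}
  B3:   IN={b:+, f:+; rest ⊤}   OUT={b:+, f:+; rest ⊤}
  B4:   IN={b:+, f:+; rest ⊤}   OUT={a:+, b:+, c:+, f:+; rest ⊤}

Merge at B4: IN[B4] = OUT[B3] = {a: ⊤, b: +, c: ⊤, d: ⊤, e: ⊤, f: +}
Applying B4's transfer function to that IN value gives OUT[B4] (row B4 above).

Answer: {a: +, b: +, c: +, d: ⊤, e: ⊤, f: +}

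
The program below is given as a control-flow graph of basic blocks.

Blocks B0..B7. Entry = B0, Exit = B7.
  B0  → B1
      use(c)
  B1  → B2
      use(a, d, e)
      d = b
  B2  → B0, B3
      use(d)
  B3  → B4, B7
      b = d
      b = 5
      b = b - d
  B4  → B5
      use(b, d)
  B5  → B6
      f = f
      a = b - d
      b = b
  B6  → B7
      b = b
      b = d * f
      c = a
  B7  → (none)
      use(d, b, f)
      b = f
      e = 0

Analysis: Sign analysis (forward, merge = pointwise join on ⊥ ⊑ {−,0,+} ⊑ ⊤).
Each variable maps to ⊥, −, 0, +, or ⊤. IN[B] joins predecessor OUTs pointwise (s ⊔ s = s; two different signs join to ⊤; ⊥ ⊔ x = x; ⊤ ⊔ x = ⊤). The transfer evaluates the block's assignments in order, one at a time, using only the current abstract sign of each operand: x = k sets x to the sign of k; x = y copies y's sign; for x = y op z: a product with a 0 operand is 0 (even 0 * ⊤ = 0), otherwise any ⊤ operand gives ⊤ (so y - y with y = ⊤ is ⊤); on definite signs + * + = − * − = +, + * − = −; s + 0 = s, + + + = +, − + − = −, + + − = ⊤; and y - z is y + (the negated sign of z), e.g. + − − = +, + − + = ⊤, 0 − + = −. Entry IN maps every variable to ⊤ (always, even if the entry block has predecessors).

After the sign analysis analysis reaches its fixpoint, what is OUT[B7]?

Per-block solution:
  B0:   IN=(all ⊤)   OUT=(all ⊤)
  B1:   IN=(all ⊤)   OUT=(all ⊤)
  B2:   IN=(all ⊤)   OUT=(all ⊤)
  B3:   IN=(all ⊤)   OUT=(all ⊤)
  B4:   IN=(all ⊤)   OUT=(all ⊤)
  B5:   IN=(all ⊤)   OUT=(all ⊤)
  B6:   IN=(all ⊤)   OUT=(all ⊤)
  B7:   IN=(all ⊤)   OUT={e:0; rest ⊤}

Merge at B7: IN[B7] = OUT[B3] ⊔ OUT[B6] = {a: ⊤, b: ⊤, c: ⊤, d: ⊤, e: ⊤, f: ⊤}
Applying B7's transfer function to that IN value gives OUT[B7] (row B7 above).

Answer: {a: ⊤, b: ⊤, c: ⊤, d: ⊤, e: 0, f: ⊤}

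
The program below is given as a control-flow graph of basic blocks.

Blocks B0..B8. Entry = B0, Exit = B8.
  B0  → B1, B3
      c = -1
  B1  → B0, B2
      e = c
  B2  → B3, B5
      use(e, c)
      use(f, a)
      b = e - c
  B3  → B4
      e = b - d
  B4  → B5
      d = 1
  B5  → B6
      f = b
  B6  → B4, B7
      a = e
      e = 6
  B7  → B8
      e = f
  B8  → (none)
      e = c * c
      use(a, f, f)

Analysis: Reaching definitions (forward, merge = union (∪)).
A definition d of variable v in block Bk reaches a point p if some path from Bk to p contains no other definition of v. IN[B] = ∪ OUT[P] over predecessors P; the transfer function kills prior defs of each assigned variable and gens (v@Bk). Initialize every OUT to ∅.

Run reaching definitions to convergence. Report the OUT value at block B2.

Per-block solution:
  B0: | IN={c@B0, e@B1} | OUT={c@B0, e@B1}
  B1: | IN={c@B0, e@B1} | OUT={c@B0, e@B1}
  B2: | IN={c@B0, e@B1} | OUT={b@B2, c@B0, e@B1}
  B3: | IN={b@B2, c@B0, e@B1} | OUT={b@B2, c@B0, e@B3}
  B4: | IN={a@B6, b@B2, c@B0, d@B4, e@B3, e@B6, f@B5} | OUT={a@B6, b@B2, c@B0, d@B4, e@B3, e@B6, f@B5}
  B5: | IN={a@B6, b@B2, c@B0, d@B4, e@B1, e@B3, e@B6, f@B5} | OUT={a@B6, b@B2, c@B0, d@B4, e@B1, e@B3, e@B6, f@B5}
  B6: | IN={a@B6, b@B2, c@B0, d@B4, e@B1, e@B3, e@B6, f@B5} | OUT={a@B6, b@B2, c@B0, d@B4, e@B6, f@B5}
  B7: | IN={a@B6, b@B2, c@B0, d@B4, e@B6, f@B5} | OUT={a@B6, b@B2, c@B0, d@B4, e@B7, f@B5}
  B8: | IN={a@B6, b@B2, c@B0, d@B4, e@B7, f@B5} | OUT={a@B6, b@B2, c@B0, d@B4, e@B8, f@B5}

Merge at B2: IN[B2] = OUT[B1] = {c@B0, e@B1}
Applying B2's transfer function to that IN value gives OUT[B2] (row B2 above).

Answer: {b@B2, c@B0, e@B1}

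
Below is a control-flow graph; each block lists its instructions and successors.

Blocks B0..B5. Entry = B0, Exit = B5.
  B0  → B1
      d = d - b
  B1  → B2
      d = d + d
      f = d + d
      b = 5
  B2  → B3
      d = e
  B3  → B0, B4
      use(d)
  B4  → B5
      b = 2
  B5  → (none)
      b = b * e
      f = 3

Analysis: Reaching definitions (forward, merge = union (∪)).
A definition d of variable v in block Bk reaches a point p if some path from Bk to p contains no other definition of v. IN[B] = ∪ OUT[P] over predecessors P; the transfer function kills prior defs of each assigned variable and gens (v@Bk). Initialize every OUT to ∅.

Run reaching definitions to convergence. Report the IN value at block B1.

Answer: {b@B1, d@B0, f@B1}

Working:
Per-block solution:
  B0:  IN={b@B1, d@B2, f@B1}  OUT={b@B1, d@B0, f@B1}
  B1:  IN={b@B1, d@B0, f@B1}  OUT={b@B1, d@B1, f@B1}
  B2:  IN={b@B1, d@B1, f@B1}  OUT={b@B1, d@B2, f@B1}
  B3:  IN={b@B1, d@B2, f@B1}  OUT={b@B1, d@B2, f@B1}
  B4:  IN={b@B1, d@B2, f@B1}  OUT={b@B4, d@B2, f@B1}
  B5:  IN={b@B4, d@B2, f@B1}  OUT={b@B5, d@B2, f@B5}

Merge at B1: IN[B1] = OUT[B0] = {b@B1, d@B0, f@B1}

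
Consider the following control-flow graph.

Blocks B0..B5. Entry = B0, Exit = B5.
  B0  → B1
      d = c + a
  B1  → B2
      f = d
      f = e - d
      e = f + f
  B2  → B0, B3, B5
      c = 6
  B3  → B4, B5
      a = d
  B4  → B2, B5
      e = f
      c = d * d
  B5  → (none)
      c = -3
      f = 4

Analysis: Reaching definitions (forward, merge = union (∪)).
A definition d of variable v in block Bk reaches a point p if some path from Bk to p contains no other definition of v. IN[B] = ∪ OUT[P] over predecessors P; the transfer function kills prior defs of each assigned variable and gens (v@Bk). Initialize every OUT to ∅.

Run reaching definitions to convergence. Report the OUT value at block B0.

Per-block solution:
  B0: | IN={a@B3, c@B2, d@B0, e@B1, e@B4, f@B1} | OUT={a@B3, c@B2, d@B0, e@B1, e@B4, f@B1}
  B1: | IN={a@B3, c@B2, d@B0, e@B1, e@B4, f@B1} | OUT={a@B3, c@B2, d@B0, e@B1, f@B1}
  B2: | IN={a@B3, c@B2, c@B4, d@B0, e@B1, e@B4, f@B1} | OUT={a@B3, c@B2, d@B0, e@B1, e@B4, f@B1}
  B3: | IN={a@B3, c@B2, d@B0, e@B1, e@B4, f@B1} | OUT={a@B3, c@B2, d@B0, e@B1, e@B4, f@B1}
  B4: | IN={a@B3, c@B2, d@B0, e@B1, e@B4, f@B1} | OUT={a@B3, c@B4, d@B0, e@B4, f@B1}
  B5: | IN={a@B3, c@B2, c@B4, d@B0, e@B1, e@B4, f@B1} | OUT={a@B3, c@B5, d@B0, e@B1, e@B4, f@B5}

Merge at B0 (entry node, so the boundary value {} is joined with the incoming edge(s)): IN[B0] = {} ⊔ OUT[B2] = {a@B3, c@B2, d@B0, e@B1, e@B4, f@B1}
Applying B0's transfer function to that IN value gives OUT[B0] (row B0 above).

Answer: {a@B3, c@B2, d@B0, e@B1, e@B4, f@B1}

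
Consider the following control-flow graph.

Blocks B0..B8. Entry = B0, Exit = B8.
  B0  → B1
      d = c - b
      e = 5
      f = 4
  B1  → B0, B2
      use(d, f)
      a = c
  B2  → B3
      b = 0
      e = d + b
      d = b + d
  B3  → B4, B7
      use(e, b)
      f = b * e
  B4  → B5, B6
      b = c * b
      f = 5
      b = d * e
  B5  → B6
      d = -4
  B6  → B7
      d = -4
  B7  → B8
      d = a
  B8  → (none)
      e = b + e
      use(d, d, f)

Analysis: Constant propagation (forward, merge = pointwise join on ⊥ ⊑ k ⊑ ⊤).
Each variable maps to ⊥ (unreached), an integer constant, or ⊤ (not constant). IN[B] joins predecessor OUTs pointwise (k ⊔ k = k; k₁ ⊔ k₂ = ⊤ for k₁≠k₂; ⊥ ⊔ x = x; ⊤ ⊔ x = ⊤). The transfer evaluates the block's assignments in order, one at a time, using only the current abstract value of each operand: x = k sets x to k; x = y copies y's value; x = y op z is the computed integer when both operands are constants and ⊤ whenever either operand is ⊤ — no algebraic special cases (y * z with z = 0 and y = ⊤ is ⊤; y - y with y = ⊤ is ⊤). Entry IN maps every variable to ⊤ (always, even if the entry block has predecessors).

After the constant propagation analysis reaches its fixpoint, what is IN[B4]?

Answer: {a: ⊤, b: 0, c: ⊤, d: ⊤, e: ⊤, f: ⊤}

Trace:
Per-block solution:
  B0:  IN=(all ⊤)  OUT={e:5, f:4; rest ⊤}
  B1:  IN={e:5, f:4; rest ⊤}  OUT={e:5, f:4; rest ⊤}
  B2:  IN={e:5, f:4; rest ⊤}  OUT={b:0, f:4; rest ⊤}
  B3:  IN={b:0, f:4; rest ⊤}  OUT={b:0; rest ⊤}
  B4:  IN={b:0; rest ⊤}  OUT={f:5; rest ⊤}
  B5:  IN={f:5; rest ⊤}  OUT={d:-4, f:5; rest ⊤}
  B6:  IN={f:5; rest ⊤}  OUT={d:-4, f:5; rest ⊤}
  B7:  IN=(all ⊤)  OUT=(all ⊤)
  B8:  IN=(all ⊤)  OUT=(all ⊤)

Merge at B4: IN[B4] = OUT[B3] = {a: ⊤, b: 0, c: ⊤, d: ⊤, e: ⊤, f: ⊤}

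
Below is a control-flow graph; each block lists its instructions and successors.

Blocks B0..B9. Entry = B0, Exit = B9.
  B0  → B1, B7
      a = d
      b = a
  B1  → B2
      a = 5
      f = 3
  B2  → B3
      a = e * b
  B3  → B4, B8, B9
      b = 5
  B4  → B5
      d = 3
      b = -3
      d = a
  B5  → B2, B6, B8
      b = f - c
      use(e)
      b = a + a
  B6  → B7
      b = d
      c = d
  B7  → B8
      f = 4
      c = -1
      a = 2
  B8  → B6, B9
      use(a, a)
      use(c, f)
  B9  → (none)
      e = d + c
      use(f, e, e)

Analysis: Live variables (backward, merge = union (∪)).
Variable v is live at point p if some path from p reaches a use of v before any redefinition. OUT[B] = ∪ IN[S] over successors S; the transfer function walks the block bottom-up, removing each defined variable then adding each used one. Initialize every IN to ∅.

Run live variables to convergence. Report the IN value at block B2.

Fixpoint table:
  B0: | IN={c, d, e} | OUT={b, c, d, e}
  B1: | IN={b, c, d, e} | OUT={b, c, d, e, f}
  B2: | IN={b, c, d, e, f} | OUT={a, c, d, e, f}
  B3: | IN={a, c, d, e, f} | OUT={a, c, d, e, f}
  B4: | IN={a, c, e, f} | OUT={a, c, d, e, f}
  B5: | IN={a, c, d, e, f} | OUT={a, b, c, d, e, f}
  B6: | IN={d} | OUT={d}
  B7: | IN={d} | OUT={a, c, d, f}
  B8: | IN={a, c, d, f} | OUT={c, d, f}
  B9: | IN={c, d, f} | OUT={}

Merge at B2: OUT[B2] = IN[B3] = {a, c, d, e, f}
Applying B2's transfer function to that OUT value gives IN[B2] (row B2 above).

Answer: {b, c, d, e, f}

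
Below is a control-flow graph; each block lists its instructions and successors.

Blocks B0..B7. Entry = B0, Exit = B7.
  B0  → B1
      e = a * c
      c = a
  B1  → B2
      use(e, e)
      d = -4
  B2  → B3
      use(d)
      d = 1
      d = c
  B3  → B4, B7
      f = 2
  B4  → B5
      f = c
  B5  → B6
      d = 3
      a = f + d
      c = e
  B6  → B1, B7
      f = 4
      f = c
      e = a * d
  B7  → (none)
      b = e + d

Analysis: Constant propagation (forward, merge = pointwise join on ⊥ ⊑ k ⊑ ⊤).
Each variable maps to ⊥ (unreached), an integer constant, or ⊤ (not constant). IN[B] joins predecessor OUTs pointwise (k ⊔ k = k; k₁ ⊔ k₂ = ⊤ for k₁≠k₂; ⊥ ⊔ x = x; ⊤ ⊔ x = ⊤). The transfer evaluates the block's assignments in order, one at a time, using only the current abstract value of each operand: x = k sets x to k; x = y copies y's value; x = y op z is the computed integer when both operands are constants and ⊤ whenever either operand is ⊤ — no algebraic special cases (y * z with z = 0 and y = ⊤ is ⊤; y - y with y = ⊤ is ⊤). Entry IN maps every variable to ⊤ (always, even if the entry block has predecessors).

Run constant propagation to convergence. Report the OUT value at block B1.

Per-block solution:
  B0: | IN=(all ⊤) | OUT=(all ⊤)
  B1: | IN=(all ⊤) | OUT={d:-4; rest ⊤}
  B2: | IN={d:-4; rest ⊤} | OUT=(all ⊤)
  B3: | IN=(all ⊤) | OUT={f:2; rest ⊤}
  B4: | IN={f:2; rest ⊤} | OUT=(all ⊤)
  B5: | IN=(all ⊤) | OUT={d:3; rest ⊤}
  B6: | IN={d:3; rest ⊤} | OUT={d:3; rest ⊤}
  B7: | IN=(all ⊤) | OUT=(all ⊤)

Merge at B1: IN[B1] = OUT[B0] ⊔ OUT[B6] = {a: ⊤, b: ⊤, c: ⊤, d: ⊤, e: ⊤, f: ⊤}
Applying B1's transfer function to that IN value gives OUT[B1] (row B1 above).

Answer: {a: ⊤, b: ⊤, c: ⊤, d: -4, e: ⊤, f: ⊤}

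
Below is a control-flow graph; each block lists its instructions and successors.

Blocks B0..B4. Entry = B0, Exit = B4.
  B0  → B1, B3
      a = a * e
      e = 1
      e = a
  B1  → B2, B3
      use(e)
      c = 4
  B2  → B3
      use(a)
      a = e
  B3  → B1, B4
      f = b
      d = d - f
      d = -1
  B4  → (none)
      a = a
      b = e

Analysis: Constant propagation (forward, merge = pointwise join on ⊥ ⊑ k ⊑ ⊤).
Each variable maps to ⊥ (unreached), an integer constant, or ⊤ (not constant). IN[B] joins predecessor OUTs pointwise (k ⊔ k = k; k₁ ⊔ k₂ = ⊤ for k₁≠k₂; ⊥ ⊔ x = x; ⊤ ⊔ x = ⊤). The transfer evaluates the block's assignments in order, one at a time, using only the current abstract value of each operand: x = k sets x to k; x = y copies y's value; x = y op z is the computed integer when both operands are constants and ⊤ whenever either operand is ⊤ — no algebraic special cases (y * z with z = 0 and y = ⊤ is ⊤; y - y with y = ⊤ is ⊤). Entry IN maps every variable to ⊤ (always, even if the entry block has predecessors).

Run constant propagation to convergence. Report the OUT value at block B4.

Per-block solution:
  B0:  IN=(all ⊤)  OUT=(all ⊤)
  B1:  IN=(all ⊤)  OUT={c:4; rest ⊤}
  B2:  IN={c:4; rest ⊤}  OUT={c:4; rest ⊤}
  B3:  IN=(all ⊤)  OUT={d:-1; rest ⊤}
  B4:  IN={d:-1; rest ⊤}  OUT={d:-1; rest ⊤}

Merge at B4: IN[B4] = OUT[B3] = {a: ⊤, b: ⊤, c: ⊤, d: -1, e: ⊤, f: ⊤}
Applying B4's transfer function to that IN value gives OUT[B4] (row B4 above).

Answer: {a: ⊤, b: ⊤, c: ⊤, d: -1, e: ⊤, f: ⊤}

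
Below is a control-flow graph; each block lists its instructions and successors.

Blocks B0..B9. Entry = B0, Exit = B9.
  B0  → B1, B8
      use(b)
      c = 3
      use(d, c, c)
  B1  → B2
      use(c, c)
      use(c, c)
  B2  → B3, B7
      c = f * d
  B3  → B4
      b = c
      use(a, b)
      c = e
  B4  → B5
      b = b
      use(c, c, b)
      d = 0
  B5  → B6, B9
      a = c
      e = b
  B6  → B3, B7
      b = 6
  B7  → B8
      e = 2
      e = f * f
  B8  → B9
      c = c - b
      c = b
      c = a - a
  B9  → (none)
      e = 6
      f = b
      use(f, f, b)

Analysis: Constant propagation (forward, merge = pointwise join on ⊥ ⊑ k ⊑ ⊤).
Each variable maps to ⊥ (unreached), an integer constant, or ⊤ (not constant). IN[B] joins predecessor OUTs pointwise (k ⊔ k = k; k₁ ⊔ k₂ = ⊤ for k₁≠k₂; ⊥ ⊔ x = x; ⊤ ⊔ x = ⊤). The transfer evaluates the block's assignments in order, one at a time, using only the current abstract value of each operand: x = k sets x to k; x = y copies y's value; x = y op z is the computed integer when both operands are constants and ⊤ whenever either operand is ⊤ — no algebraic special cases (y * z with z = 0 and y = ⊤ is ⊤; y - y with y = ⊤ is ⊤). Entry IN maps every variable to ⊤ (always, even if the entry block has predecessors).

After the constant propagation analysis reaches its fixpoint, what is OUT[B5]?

Answer: {a: ⊤, b: ⊤, c: ⊤, d: 0, e: ⊤, f: ⊤}

Trace:
Converged values:
  B0:  IN=(all ⊤)  OUT={c:3; rest ⊤}
  B1:  IN={c:3; rest ⊤}  OUT={c:3; rest ⊤}
  B2:  IN={c:3; rest ⊤}  OUT=(all ⊤)
  B3:  IN=(all ⊤)  OUT=(all ⊤)
  B4:  IN=(all ⊤)  OUT={d:0; rest ⊤}
  B5:  IN={d:0; rest ⊤}  OUT={d:0; rest ⊤}
  B6:  IN={d:0; rest ⊤}  OUT={b:6, d:0; rest ⊤}
  B7:  IN=(all ⊤)  OUT=(all ⊤)
  B8:  IN=(all ⊤)  OUT=(all ⊤)
  B9:  IN=(all ⊤)  OUT={e:6; rest ⊤}

Merge at B5: IN[B5] = OUT[B4] = {a: ⊤, b: ⊤, c: ⊤, d: 0, e: ⊤, f: ⊤}
Applying B5's transfer function to that IN value gives OUT[B5] (row B5 above).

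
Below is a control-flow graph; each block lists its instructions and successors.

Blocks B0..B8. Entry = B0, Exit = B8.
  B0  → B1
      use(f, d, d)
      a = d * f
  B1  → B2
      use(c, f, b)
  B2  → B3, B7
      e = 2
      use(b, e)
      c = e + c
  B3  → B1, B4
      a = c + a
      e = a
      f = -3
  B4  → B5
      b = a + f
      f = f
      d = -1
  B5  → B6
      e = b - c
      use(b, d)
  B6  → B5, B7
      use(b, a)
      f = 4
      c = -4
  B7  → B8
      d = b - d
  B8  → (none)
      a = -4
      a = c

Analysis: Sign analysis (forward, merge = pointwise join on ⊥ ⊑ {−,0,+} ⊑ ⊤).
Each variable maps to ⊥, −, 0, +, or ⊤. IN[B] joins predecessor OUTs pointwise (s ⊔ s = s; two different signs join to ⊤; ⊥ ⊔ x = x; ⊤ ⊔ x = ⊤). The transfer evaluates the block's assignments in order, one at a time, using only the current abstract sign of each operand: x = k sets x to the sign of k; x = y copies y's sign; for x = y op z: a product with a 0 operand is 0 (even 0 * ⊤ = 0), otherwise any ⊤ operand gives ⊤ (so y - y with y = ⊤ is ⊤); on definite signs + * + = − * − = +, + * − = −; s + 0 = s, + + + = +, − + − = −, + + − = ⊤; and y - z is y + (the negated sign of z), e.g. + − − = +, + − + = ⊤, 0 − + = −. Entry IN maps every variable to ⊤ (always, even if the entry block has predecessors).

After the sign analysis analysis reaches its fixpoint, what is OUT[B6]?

Per-block solution:
  B0:  IN=(all ⊤)  OUT=(all ⊤)
  B1:  IN=(all ⊤)  OUT=(all ⊤)
  B2:  IN=(all ⊤)  OUT={e:+; rest ⊤}
  B3:  IN={e:+; rest ⊤}  OUT={f:-; rest ⊤}
  B4:  IN={f:-; rest ⊤}  OUT={d:-, f:-; rest ⊤}
  B5:  IN={d:-; rest ⊤}  OUT={d:-; rest ⊤}
  B6:  IN={d:-; rest ⊤}  OUT={c:-, d:-, f:+; rest ⊤}
  B7:  IN=(all ⊤)  OUT=(all ⊤)
  B8:  IN=(all ⊤)  OUT=(all ⊤)

Merge at B6: IN[B6] = OUT[B5] = {a: ⊤, b: ⊤, c: ⊤, d: -, e: ⊤, f: ⊤}
Applying B6's transfer function to that IN value gives OUT[B6] (row B6 above).

Answer: {a: ⊤, b: ⊤, c: -, d: -, e: ⊤, f: +}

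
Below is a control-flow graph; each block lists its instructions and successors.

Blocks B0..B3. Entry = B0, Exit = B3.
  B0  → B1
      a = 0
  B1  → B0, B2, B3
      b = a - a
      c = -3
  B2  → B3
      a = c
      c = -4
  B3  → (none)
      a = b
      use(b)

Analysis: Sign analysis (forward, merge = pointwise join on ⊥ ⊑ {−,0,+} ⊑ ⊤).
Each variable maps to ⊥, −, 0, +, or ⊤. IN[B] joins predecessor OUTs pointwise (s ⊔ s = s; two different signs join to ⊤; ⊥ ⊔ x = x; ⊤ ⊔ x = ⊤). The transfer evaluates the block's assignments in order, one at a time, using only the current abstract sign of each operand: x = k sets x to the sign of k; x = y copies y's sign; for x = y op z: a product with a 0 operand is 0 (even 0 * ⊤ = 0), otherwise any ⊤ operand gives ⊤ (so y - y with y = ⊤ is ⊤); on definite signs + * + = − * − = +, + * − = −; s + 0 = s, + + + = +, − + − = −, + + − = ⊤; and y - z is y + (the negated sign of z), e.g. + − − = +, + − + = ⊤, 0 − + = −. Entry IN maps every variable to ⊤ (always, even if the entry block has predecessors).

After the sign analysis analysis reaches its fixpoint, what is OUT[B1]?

Answer: {a: 0, b: 0, c: -, d: ⊤, e: ⊤, f: ⊤}

Derivation:
Fixpoint table:
  B0:  IN=(all ⊤)  OUT={a:0; rest ⊤}
  B1:  IN={a:0; rest ⊤}  OUT={a:0, b:0, c:-; rest ⊤}
  B2:  IN={a:0, b:0, c:-; rest ⊤}  OUT={a:-, b:0, c:-; rest ⊤}
  B3:  IN={b:0, c:-; rest ⊤}  OUT={a:0, b:0, c:-; rest ⊤}

Merge at B1: IN[B1] = OUT[B0] = {a: 0, b: ⊤, c: ⊤, d: ⊤, e: ⊤, f: ⊤}
Applying B1's transfer function to that IN value gives OUT[B1] (row B1 above).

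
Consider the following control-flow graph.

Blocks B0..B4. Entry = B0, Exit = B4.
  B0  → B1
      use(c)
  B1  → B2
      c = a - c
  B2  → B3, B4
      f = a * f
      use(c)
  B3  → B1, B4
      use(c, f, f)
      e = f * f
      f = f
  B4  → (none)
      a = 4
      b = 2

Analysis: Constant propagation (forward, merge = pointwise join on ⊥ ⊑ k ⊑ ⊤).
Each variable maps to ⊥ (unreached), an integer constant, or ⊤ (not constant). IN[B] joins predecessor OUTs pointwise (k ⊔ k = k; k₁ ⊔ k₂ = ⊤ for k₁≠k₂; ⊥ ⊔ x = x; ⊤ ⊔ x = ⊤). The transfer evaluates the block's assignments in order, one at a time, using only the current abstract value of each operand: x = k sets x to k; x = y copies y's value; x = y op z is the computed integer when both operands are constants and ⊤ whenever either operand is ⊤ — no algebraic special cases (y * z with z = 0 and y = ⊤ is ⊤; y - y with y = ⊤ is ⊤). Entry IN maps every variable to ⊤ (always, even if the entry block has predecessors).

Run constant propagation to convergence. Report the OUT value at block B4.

Fixpoint table:
  B0:   IN=(all ⊤)   OUT=(all ⊤)
  B1:   IN=(all ⊤)   OUT=(all ⊤)
  B2:   IN=(all ⊤)   OUT=(all ⊤)
  B3:   IN=(all ⊤)   OUT=(all ⊤)
  B4:   IN=(all ⊤)   OUT={a:4, b:2; rest ⊤}

Merge at B4: IN[B4] = OUT[B2] ⊔ OUT[B3] = {a: ⊤, b: ⊤, c: ⊤, d: ⊤, e: ⊤, f: ⊤}
Applying B4's transfer function to that IN value gives OUT[B4] (row B4 above).

Answer: {a: 4, b: 2, c: ⊤, d: ⊤, e: ⊤, f: ⊤}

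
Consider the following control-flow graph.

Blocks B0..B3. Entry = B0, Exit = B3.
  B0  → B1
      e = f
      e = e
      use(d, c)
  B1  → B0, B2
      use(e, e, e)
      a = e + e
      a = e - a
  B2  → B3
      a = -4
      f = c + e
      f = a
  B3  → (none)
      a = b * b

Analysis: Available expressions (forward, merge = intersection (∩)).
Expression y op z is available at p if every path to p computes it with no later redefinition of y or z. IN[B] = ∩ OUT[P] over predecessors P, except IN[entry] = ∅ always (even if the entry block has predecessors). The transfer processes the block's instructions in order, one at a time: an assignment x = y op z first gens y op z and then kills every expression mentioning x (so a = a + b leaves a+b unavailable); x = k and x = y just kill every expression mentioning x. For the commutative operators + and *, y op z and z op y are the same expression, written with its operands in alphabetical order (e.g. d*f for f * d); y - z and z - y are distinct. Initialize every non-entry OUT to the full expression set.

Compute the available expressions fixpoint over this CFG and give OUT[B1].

Answer: {e+e}

Derivation:
Fixpoint table:
  B0:  IN={}  OUT={}
  B1:  IN={}  OUT={e+e}
  B2:  IN={e+e}  OUT={c+e, e+e}
  B3:  IN={c+e, e+e}  OUT={b*b, c+e, e+e}

Merge at B1: IN[B1] = OUT[B0] = {}
Applying B1's transfer function to that IN value gives OUT[B1] (row B1 above).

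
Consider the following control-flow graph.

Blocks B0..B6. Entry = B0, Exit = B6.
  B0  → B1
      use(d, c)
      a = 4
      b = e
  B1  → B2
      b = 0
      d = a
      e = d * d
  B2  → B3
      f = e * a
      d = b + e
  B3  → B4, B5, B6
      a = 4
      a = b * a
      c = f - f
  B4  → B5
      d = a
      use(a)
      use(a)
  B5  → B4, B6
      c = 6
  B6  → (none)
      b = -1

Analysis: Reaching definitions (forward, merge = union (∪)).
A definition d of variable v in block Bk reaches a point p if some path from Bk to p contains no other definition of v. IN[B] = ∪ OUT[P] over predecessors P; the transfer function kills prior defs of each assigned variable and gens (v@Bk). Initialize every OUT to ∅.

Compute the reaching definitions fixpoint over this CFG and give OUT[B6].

Answer: {a@B3, b@B6, c@B3, c@B5, d@B2, d@B4, e@B1, f@B2}

Derivation:
Converged values:
  B0: | IN={} | OUT={a@B0, b@B0}
  B1: | IN={a@B0, b@B0} | OUT={a@B0, b@B1, d@B1, e@B1}
  B2: | IN={a@B0, b@B1, d@B1, e@B1} | OUT={a@B0, b@B1, d@B2, e@B1, f@B2}
  B3: | IN={a@B0, b@B1, d@B2, e@B1, f@B2} | OUT={a@B3, b@B1, c@B3, d@B2, e@B1, f@B2}
  B4: | IN={a@B3, b@B1, c@B3, c@B5, d@B2, d@B4, e@B1, f@B2} | OUT={a@B3, b@B1, c@B3, c@B5, d@B4, e@B1, f@B2}
  B5: | IN={a@B3, b@B1, c@B3, c@B5, d@B2, d@B4, e@B1, f@B2} | OUT={a@B3, b@B1, c@B5, d@B2, d@B4, e@B1, f@B2}
  B6: | IN={a@B3, b@B1, c@B3, c@B5, d@B2, d@B4, e@B1, f@B2} | OUT={a@B3, b@B6, c@B3, c@B5, d@B2, d@B4, e@B1, f@B2}

Merge at B6: IN[B6] = OUT[B3] ⊔ OUT[B5] = {a@B3, b@B1, c@B3, c@B5, d@B2, d@B4, e@B1, f@B2}
Applying B6's transfer function to that IN value gives OUT[B6] (row B6 above).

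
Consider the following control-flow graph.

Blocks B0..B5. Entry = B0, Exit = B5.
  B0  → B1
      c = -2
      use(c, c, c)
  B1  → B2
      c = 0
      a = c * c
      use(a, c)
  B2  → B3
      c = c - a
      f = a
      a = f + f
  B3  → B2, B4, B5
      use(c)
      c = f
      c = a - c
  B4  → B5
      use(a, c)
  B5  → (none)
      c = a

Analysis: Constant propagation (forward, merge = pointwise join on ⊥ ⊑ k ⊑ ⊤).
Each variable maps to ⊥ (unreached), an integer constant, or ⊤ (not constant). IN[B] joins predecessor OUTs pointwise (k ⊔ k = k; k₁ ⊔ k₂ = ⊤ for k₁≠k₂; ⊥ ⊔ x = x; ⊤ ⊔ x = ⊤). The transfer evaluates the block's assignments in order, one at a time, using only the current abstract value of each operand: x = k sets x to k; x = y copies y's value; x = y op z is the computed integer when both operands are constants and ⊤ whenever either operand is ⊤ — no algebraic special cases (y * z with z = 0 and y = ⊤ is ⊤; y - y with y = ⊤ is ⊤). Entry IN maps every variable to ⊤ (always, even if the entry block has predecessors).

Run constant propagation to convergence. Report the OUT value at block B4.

Fixpoint table:
  B0: | IN=(all ⊤) | OUT={c:-2; rest ⊤}
  B1: | IN={c:-2; rest ⊤} | OUT={a:0, c:0; rest ⊤}
  B2: | IN={a:0, c:0; rest ⊤} | OUT={a:0, c:0, f:0; rest ⊤}
  B3: | IN={a:0, c:0, f:0; rest ⊤} | OUT={a:0, c:0, f:0; rest ⊤}
  B4: | IN={a:0, c:0, f:0; rest ⊤} | OUT={a:0, c:0, f:0; rest ⊤}
  B5: | IN={a:0, c:0, f:0; rest ⊤} | OUT={a:0, c:0, f:0; rest ⊤}

Merge at B4: IN[B4] = OUT[B3] = {a: 0, b: ⊤, c: 0, d: ⊤, e: ⊤, f: 0}
Applying B4's transfer function to that IN value gives OUT[B4] (row B4 above).

Answer: {a: 0, b: ⊤, c: 0, d: ⊤, e: ⊤, f: 0}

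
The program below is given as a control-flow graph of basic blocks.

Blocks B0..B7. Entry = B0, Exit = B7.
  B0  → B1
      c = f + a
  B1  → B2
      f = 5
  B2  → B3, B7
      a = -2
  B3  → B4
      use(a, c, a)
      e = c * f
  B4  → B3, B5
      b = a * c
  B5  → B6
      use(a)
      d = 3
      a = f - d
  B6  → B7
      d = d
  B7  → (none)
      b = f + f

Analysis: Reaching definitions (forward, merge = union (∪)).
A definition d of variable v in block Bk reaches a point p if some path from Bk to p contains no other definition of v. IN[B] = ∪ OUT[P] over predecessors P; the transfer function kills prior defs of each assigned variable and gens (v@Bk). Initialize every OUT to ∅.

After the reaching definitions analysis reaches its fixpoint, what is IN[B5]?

Converged values:
  B0:   IN={}   OUT={c@B0}
  B1:   IN={c@B0}   OUT={c@B0, f@B1}
  B2:   IN={c@B0, f@B1}   OUT={a@B2, c@B0, f@B1}
  B3:   IN={a@B2, b@B4, c@B0, e@B3, f@B1}   OUT={a@B2, b@B4, c@B0, e@B3, f@B1}
  B4:   IN={a@B2, b@B4, c@B0, e@B3, f@B1}   OUT={a@B2, b@B4, c@B0, e@B3, f@B1}
  B5:   IN={a@B2, b@B4, c@B0, e@B3, f@B1}   OUT={a@B5, b@B4, c@B0, d@B5, e@B3, f@B1}
  B6:   IN={a@B5, b@B4, c@B0, d@B5, e@B3, f@B1}   OUT={a@B5, b@B4, c@B0, d@B6, e@B3, f@B1}
  B7:   IN={a@B2, a@B5, b@B4, c@B0, d@B6, e@B3, f@B1}   OUT={a@B2, a@B5, b@B7, c@B0, d@B6, e@B3, f@B1}

Merge at B5: IN[B5] = OUT[B4] = {a@B2, b@B4, c@B0, e@B3, f@B1}

Answer: {a@B2, b@B4, c@B0, e@B3, f@B1}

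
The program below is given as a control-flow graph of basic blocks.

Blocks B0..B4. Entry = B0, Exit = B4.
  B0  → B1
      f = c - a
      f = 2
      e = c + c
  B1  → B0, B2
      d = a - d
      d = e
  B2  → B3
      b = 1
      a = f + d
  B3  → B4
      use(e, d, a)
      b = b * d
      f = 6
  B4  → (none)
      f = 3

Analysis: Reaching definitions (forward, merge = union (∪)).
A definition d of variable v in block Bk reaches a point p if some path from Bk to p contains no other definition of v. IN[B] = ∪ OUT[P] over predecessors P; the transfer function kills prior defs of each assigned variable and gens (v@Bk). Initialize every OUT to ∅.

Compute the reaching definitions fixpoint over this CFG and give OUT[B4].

Answer: {a@B2, b@B3, d@B1, e@B0, f@B4}

Working:
Per-block solution:
  B0:   IN={d@B1, e@B0, f@B0}   OUT={d@B1, e@B0, f@B0}
  B1:   IN={d@B1, e@B0, f@B0}   OUT={d@B1, e@B0, f@B0}
  B2:   IN={d@B1, e@B0, f@B0}   OUT={a@B2, b@B2, d@B1, e@B0, f@B0}
  B3:   IN={a@B2, b@B2, d@B1, e@B0, f@B0}   OUT={a@B2, b@B3, d@B1, e@B0, f@B3}
  B4:   IN={a@B2, b@B3, d@B1, e@B0, f@B3}   OUT={a@B2, b@B3, d@B1, e@B0, f@B4}

Merge at B4: IN[B4] = OUT[B3] = {a@B2, b@B3, d@B1, e@B0, f@B3}
Applying B4's transfer function to that IN value gives OUT[B4] (row B4 above).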